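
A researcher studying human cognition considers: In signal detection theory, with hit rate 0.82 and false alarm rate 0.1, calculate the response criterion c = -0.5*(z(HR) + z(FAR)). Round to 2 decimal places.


c = -0.5 * (z(HR) + z(FAR))
z(0.82) = 0.9154
z(0.1) = -1.2816
c = -0.5 * (0.9154 + -1.2816)
= -0.5 * -0.3662
= 0.18


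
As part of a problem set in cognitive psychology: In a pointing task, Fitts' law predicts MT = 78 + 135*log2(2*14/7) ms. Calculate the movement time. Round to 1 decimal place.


MT = 78 + 135 * log2(2*14/7)
2D/W = 4.0
log2(4.0) = 2.0
MT = 78 + 135 * 2.0
= 348.0 ms


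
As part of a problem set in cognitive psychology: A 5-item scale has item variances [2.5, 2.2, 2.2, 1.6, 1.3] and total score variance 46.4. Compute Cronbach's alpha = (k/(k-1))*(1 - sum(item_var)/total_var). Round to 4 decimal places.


alpha = (k/(k-1)) * (1 - sum(s_i^2)/s_total^2)
sum(item variances) = 9.8
k/(k-1) = 5/4 = 1.25
1 - 9.8/46.4 = 1 - 0.211207 = 0.788793
alpha = 1.25 * 0.788793
= 0.9860


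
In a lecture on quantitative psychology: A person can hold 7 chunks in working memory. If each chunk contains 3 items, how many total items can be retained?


Total items = chunks * items_per_chunk
= 7 * 3
= 21


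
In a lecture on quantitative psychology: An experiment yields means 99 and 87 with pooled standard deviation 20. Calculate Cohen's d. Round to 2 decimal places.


Cohen's d = (M1 - M2) / S_pooled
= (99 - 87) / 20
= 12 / 20
= 0.60


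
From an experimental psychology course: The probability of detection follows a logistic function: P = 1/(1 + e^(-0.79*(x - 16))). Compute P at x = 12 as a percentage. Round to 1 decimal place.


P(x) = 1/(1 + e^(-0.79*(12 - 16)))
Exponent = -0.79 * -4 = 3.16
e^(3.16) = 23.570596
P = 1/(1 + 23.570596) = 0.040699
Percentage = 4.1


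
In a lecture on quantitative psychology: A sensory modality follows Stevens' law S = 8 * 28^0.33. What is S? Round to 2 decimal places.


S = 8 * 28^0.33
28^0.33 = 3.003
S = 8 * 3.003
= 24.02


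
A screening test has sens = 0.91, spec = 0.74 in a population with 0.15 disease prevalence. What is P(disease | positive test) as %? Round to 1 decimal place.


PPV = (sens * prev) / (sens * prev + (1-spec) * (1-prev))
Numerator = 0.91 * 0.15 = 0.1365
P(positive and no disease) = (1 - spec) * (1 - prev) = (1 - 0.74) * (1 - 0.15) = 0.221
Denominator = 0.1365 + 0.221 = 0.3575
PPV = 0.1365 / 0.3575 = 0.381818
As percentage = 38.2


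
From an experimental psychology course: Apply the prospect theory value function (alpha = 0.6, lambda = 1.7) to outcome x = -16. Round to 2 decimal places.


Since x = -16 < 0, use v(x) = -lambda*(-x)^alpha
(-x) = 16
16^0.6 = 5.278
v(-16) = -1.7 * 5.278
= -8.97


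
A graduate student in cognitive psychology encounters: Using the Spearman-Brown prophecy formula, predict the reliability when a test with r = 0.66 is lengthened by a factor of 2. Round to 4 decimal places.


r_new = n*r / (1 + (n-1)*r)
Numerator = 2 * 0.66 = 1.32
Denominator = 1 + 1 * 0.66 = 1.66
r_new = 1.32 / 1.66
= 0.7952


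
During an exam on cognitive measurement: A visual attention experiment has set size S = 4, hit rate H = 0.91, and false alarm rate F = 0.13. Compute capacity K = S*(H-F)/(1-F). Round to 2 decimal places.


K = S * (H - F) / (1 - F)
H - F = 0.78
1 - F = 0.87
K = 4 * 0.78 / 0.87
= 3.59


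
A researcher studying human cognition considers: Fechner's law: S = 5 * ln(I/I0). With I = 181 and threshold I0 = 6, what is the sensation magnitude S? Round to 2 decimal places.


S = 5 * ln(181/6)
I/I0 = 30.166667
ln(30.166667) = 3.4067
S = 5 * 3.4067
= 17.03


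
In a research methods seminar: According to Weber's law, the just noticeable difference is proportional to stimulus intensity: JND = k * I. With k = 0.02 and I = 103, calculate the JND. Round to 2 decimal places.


JND = k * I
JND = 0.02 * 103
= 2.06


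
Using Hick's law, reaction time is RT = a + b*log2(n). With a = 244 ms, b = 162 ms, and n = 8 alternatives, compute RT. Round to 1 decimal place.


RT = 244 + 162 * log2(8)
log2(8) = 3.0
RT = 244 + 162 * 3.0
= 244 + 486.0
= 730.0 ms


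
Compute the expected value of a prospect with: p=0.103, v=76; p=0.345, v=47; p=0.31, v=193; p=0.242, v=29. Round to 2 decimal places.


EU = sum(p_i * v_i)
0.103 * 76 = 7.828
0.345 * 47 = 16.215
0.31 * 193 = 59.83
0.242 * 29 = 7.018
EU = 7.828 + 16.215 + 59.83 + 7.018
= 90.89


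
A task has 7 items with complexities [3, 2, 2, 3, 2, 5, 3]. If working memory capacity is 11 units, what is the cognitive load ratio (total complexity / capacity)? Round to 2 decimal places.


Total complexity = 3 + 2 + 2 + 3 + 2 + 5 + 3 = 20
Load = total / capacity = 20 / 11
= 1.82


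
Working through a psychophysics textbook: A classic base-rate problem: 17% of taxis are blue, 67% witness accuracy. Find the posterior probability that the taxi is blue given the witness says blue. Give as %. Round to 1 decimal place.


P(blue | says blue) = P(says blue | blue)*P(blue) / [P(says blue | blue)*P(blue) + P(says blue | not blue)*P(not blue)]
Numerator = 0.67 * 0.17 = 0.1139
False identification = 0.33 * 0.83 = 0.2739
P = 0.1139 / (0.1139 + 0.2739)
= 0.1139 / 0.3878
As percentage = 29.4


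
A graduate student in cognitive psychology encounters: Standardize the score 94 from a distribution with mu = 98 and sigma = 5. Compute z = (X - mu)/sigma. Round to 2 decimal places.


z = (X - mu) / sigma
= (94 - 98) / 5
= -4 / 5
= -0.80


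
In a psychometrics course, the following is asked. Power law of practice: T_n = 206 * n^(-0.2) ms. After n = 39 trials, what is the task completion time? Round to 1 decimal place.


T_n = 206 * 39^(-0.2)
39^(-0.2) = 0.480604
T_n = 206 * 0.480604
= 99.0 ms


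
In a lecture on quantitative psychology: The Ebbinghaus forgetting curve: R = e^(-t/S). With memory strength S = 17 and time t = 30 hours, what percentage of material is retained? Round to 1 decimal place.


R = e^(-t/S)
-t/S = -30/17 = -1.764706
R = e^(-1.764706) = 0.171237
Percentage = 0.171237 * 100
= 17.1


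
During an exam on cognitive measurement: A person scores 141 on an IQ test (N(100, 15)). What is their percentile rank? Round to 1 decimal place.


z = (IQ - mean) / SD
z = (141 - 100) / 15 = 2.7333
Percentile = Phi(2.7333) * 100
Phi(2.7333) = 0.996865
= 99.7


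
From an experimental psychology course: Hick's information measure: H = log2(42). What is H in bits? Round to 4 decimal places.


H = log2(n)
H = log2(42)
= 5.3923


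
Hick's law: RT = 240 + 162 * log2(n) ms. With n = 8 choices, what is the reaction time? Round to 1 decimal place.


RT = 240 + 162 * log2(8)
log2(8) = 3.0
RT = 240 + 162 * 3.0
= 240 + 486.0
= 726.0 ms


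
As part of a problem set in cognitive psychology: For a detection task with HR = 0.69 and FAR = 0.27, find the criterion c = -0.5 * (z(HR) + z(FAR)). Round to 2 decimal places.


c = -0.5 * (z(HR) + z(FAR))
z(0.69) = 0.4959
z(0.27) = -0.6128
c = -0.5 * (0.4959 + -0.6128)
= -0.5 * -0.1169
= 0.06


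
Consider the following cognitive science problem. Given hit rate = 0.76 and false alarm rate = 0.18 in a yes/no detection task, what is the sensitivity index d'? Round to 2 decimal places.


d' = z(HR) - z(FAR)
z(0.76) = 0.7063
z(0.18) = -0.9154
d' = 0.7063 - -0.9154
= 1.62


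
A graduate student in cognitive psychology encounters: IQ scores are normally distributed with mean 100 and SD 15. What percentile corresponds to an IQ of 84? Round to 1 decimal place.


z = (IQ - mean) / SD
z = (84 - 100) / 15 = -1.0667
Percentile = Phi(-1.0667) * 100
Phi(-1.0667) = 0.143054
= 14.3


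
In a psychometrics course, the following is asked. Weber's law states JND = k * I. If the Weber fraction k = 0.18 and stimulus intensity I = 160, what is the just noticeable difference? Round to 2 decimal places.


JND = k * I
JND = 0.18 * 160
= 28.80


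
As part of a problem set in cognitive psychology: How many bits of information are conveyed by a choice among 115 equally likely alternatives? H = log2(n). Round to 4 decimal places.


H = log2(n)
H = log2(115)
= 6.8455


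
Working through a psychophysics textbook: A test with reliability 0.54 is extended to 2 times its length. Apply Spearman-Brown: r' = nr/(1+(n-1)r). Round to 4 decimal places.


r_new = n*r / (1 + (n-1)*r)
Numerator = 2 * 0.54 = 1.08
Denominator = 1 + 1 * 0.54 = 1.54
r_new = 1.08 / 1.54
= 0.7013


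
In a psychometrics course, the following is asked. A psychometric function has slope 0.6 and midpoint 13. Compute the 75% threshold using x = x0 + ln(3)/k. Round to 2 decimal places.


At P = 0.75: 0.75 = 1/(1 + e^(-k*(x-x0)))
Solving: e^(-k*(x-x0)) = 1/3
x = x0 + ln(3)/k
ln(3) = 1.0986
x = 13 + 1.0986/0.6
= 13 + 1.831
= 14.83


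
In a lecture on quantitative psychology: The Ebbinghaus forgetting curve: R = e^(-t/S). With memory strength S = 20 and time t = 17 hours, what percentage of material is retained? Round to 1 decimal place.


R = e^(-t/S)
-t/S = -17/20 = -0.85
R = e^(-0.85) = 0.427415
Percentage = 0.427415 * 100
= 42.7


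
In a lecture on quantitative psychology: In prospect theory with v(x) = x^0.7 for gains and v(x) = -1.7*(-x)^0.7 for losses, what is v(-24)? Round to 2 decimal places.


Since x = -24 < 0, use v(x) = -lambda*(-x)^alpha
(-x) = 24
24^0.7 = 9.2501
v(-24) = -1.7 * 9.2501
= -15.73


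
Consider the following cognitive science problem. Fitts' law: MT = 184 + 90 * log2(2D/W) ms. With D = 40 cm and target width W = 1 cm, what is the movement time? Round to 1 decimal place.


MT = 184 + 90 * log2(2*40/1)
2D/W = 80.0
log2(80.0) = 6.3219
MT = 184 + 90 * 6.3219
= 753.0 ms


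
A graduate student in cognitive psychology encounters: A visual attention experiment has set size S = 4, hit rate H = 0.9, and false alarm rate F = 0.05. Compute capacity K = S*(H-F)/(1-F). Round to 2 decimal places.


K = S * (H - F) / (1 - F)
H - F = 0.85
1 - F = 0.95
K = 4 * 0.85 / 0.95
= 3.58


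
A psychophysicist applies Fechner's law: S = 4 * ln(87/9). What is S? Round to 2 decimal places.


S = 4 * ln(87/9)
I/I0 = 9.666667
ln(9.666667) = 2.2687
S = 4 * 2.2687
= 9.07


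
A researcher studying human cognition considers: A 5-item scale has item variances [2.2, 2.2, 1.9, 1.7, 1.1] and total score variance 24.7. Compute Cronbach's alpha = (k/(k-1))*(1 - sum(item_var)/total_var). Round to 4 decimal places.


alpha = (k/(k-1)) * (1 - sum(s_i^2)/s_total^2)
sum(item variances) = 9.1
k/(k-1) = 5/4 = 1.25
1 - 9.1/24.7 = 1 - 0.368421 = 0.631579
alpha = 1.25 * 0.631579
= 0.7895


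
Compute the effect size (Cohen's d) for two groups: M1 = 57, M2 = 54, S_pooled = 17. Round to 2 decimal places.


Cohen's d = (M1 - M2) / S_pooled
= (57 - 54) / 17
= 3 / 17
= 0.18


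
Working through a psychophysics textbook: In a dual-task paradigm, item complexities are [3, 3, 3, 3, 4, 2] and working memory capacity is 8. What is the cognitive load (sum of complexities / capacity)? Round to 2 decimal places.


Total complexity = 3 + 3 + 3 + 3 + 4 + 2 = 18
Load = total / capacity = 18 / 8
= 2.25


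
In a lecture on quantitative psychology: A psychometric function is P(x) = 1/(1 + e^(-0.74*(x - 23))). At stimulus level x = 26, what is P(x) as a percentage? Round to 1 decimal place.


P(x) = 1/(1 + e^(-0.74*(26 - 23)))
Exponent = -0.74 * 3 = -2.22
e^(-2.22) = 0.108609
P = 1/(1 + 0.108609) = 0.902031
Percentage = 90.2


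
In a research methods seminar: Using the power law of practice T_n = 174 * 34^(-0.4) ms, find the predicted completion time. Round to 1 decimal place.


T_n = 174 * 34^(-0.4)
34^(-0.4) = 0.24401
T_n = 174 * 0.24401
= 42.5 ms


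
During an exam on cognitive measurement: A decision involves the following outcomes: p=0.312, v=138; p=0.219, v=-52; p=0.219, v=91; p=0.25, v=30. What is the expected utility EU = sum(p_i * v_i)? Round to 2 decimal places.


EU = sum(p_i * v_i)
0.312 * 138 = 43.056
0.219 * -52 = -11.388
0.219 * 91 = 19.929
0.25 * 30 = 7.5
EU = 43.056 + -11.388 + 19.929 + 7.5
= 59.10


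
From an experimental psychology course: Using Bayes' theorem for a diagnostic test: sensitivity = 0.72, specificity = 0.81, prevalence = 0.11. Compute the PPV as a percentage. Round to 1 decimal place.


PPV = (sens * prev) / (sens * prev + (1-spec) * (1-prev))
Numerator = 0.72 * 0.11 = 0.0792
P(positive and no disease) = (1 - spec) * (1 - prev) = (1 - 0.81) * (1 - 0.11) = 0.1691
Denominator = 0.0792 + 0.1691 = 0.2483
PPV = 0.0792 / 0.2483 = 0.318969
As percentage = 31.9


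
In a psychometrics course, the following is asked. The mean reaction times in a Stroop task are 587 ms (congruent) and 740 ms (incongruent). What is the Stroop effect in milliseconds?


Stroop effect = RT(incongruent) - RT(congruent)
= 740 - 587
= 153 ms


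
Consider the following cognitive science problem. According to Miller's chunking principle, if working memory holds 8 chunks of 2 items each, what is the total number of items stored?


Total items = chunks * items_per_chunk
= 8 * 2
= 16


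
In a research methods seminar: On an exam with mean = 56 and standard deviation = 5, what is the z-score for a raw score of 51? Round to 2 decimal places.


z = (X - mu) / sigma
= (51 - 56) / 5
= -5 / 5
= -1.00


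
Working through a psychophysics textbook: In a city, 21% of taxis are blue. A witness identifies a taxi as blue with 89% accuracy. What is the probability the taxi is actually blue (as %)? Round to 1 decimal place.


P(blue | says blue) = P(says blue | blue)*P(blue) / [P(says blue | blue)*P(blue) + P(says blue | not blue)*P(not blue)]
Numerator = 0.89 * 0.21 = 0.1869
False identification = 0.11 * 0.79 = 0.0869
P = 0.1869 / (0.1869 + 0.0869)
= 0.1869 / 0.2738
As percentage = 68.3


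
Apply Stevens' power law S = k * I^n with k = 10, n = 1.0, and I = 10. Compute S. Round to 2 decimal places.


S = 10 * 10^1.0
10^1.0 = 10.0
S = 10 * 10.0
= 100.00


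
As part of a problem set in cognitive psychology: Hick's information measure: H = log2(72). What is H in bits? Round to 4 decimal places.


H = log2(n)
H = log2(72)
= 6.1699


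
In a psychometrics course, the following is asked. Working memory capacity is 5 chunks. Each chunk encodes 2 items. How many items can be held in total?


Total items = chunks * items_per_chunk
= 5 * 2
= 10


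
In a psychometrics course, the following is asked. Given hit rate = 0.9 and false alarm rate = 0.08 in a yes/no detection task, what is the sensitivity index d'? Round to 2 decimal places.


d' = z(HR) - z(FAR)
z(0.9) = 1.2816
z(0.08) = -1.4051
d' = 1.2816 - -1.4051
= 2.69


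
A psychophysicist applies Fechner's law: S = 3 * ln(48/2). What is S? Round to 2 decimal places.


S = 3 * ln(48/2)
I/I0 = 24.0
ln(24.0) = 3.1781
S = 3 * 3.1781
= 9.53


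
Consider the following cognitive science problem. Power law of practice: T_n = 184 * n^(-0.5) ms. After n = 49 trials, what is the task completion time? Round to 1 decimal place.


T_n = 184 * 49^(-0.5)
49^(-0.5) = 0.142857
T_n = 184 * 0.142857
= 26.3 ms


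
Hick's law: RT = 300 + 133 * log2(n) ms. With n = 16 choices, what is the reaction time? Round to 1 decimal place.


RT = 300 + 133 * log2(16)
log2(16) = 4.0
RT = 300 + 133 * 4.0
= 300 + 532.0
= 832.0 ms


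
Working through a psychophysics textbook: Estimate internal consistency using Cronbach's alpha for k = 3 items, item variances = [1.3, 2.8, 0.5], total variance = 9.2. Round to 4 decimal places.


alpha = (k/(k-1)) * (1 - sum(s_i^2)/s_total^2)
sum(item variances) = 4.6
k/(k-1) = 3/2 = 1.5
1 - 4.6/9.2 = 1 - 0.5 = 0.5
alpha = 1.5 * 0.5
= 0.7500


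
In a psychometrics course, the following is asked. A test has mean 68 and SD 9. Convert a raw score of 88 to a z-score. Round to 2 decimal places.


z = (X - mu) / sigma
= (88 - 68) / 9
= 20 / 9
= 2.22


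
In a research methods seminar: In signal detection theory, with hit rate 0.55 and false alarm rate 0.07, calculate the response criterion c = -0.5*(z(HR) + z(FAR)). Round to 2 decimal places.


c = -0.5 * (z(HR) + z(FAR))
z(0.55) = 0.1257
z(0.07) = -1.4758
c = -0.5 * (0.1257 + -1.4758)
= -0.5 * -1.3501
= 0.68


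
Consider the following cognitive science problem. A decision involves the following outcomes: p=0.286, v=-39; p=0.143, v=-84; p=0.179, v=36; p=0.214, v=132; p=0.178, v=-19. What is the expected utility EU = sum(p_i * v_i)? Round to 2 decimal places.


EU = sum(p_i * v_i)
0.286 * -39 = -11.154
0.143 * -84 = -12.012
0.179 * 36 = 6.444
0.214 * 132 = 28.248
0.178 * -19 = -3.382
EU = -11.154 + -12.012 + 6.444 + 28.248 + -3.382
= 8.14


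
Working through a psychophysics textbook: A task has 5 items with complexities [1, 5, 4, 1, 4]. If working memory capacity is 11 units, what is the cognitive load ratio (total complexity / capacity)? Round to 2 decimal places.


Total complexity = 1 + 5 + 4 + 1 + 4 = 15
Load = total / capacity = 15 / 11
= 1.36


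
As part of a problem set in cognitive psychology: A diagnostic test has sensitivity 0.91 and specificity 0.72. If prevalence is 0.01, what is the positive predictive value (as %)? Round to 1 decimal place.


PPV = (sens * prev) / (sens * prev + (1-spec) * (1-prev))
Numerator = 0.91 * 0.01 = 0.0091
P(positive and no disease) = (1 - spec) * (1 - prev) = (1 - 0.72) * (1 - 0.01) = 0.2772
Denominator = 0.0091 + 0.2772 = 0.2863
PPV = 0.0091 / 0.2863 = 0.031785
As percentage = 3.2


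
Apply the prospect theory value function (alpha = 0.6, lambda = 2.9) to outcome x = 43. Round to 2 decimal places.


Since x = 43 >= 0, use v(x) = x^0.6
43^0.6 = 9.5517
v(43) = 9.55


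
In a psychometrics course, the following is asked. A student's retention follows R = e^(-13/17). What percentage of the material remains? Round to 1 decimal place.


R = e^(-t/S)
-t/S = -13/17 = -0.764706
R = e^(-0.764706) = 0.465471
Percentage = 0.465471 * 100
= 46.5


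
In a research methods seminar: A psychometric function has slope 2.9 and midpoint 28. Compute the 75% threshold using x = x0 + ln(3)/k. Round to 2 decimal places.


At P = 0.75: 0.75 = 1/(1 + e^(-k*(x-x0)))
Solving: e^(-k*(x-x0)) = 1/3
x = x0 + ln(3)/k
ln(3) = 1.0986
x = 28 + 1.0986/2.9
= 28 + 0.3788
= 28.38


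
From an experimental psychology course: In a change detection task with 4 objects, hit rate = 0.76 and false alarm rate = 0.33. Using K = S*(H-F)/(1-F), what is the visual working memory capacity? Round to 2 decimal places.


K = S * (H - F) / (1 - F)
H - F = 0.43
1 - F = 0.67
K = 4 * 0.43 / 0.67
= 2.57


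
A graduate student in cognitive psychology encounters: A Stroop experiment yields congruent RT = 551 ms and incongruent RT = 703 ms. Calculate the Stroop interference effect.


Stroop effect = RT(incongruent) - RT(congruent)
= 703 - 551
= 152 ms


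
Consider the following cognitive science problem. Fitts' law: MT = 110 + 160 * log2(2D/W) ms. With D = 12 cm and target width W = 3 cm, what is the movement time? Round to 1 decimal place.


MT = 110 + 160 * log2(2*12/3)
2D/W = 8.0
log2(8.0) = 3.0
MT = 110 + 160 * 3.0
= 590.0 ms


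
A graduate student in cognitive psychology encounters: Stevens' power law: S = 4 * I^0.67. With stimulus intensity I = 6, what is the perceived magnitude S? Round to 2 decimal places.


S = 4 * 6^0.67
6^0.67 = 3.3217
S = 4 * 3.3217
= 13.29


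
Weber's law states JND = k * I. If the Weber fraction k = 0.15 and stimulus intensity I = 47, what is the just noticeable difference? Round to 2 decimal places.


JND = k * I
JND = 0.15 * 47
= 7.05


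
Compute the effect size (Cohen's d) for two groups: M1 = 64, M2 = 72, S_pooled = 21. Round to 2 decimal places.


Cohen's d = (M1 - M2) / S_pooled
= (64 - 72) / 21
= -8 / 21
= -0.38


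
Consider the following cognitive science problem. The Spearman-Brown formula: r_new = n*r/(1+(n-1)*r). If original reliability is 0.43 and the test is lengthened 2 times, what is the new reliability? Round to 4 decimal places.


r_new = n*r / (1 + (n-1)*r)
Numerator = 2 * 0.43 = 0.86
Denominator = 1 + 1 * 0.43 = 1.43
r_new = 0.86 / 1.43
= 0.6014


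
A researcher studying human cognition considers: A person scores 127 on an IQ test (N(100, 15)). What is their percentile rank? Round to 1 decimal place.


z = (IQ - mean) / SD
z = (127 - 100) / 15 = 1.8
Percentile = Phi(1.8) * 100
Phi(1.8) = 0.96407
= 96.4


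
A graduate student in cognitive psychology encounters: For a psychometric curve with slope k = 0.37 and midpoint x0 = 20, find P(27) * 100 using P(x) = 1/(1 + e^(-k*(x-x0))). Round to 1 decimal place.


P(x) = 1/(1 + e^(-0.37*(27 - 20)))
Exponent = -0.37 * 7 = -2.59
e^(-2.59) = 0.07502
P = 1/(1 + 0.07502) = 0.930215
Percentage = 93.0


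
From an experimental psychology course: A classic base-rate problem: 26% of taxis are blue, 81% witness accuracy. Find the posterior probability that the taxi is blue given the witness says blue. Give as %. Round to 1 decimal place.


P(blue | says blue) = P(says blue | blue)*P(blue) / [P(says blue | blue)*P(blue) + P(says blue | not blue)*P(not blue)]
Numerator = 0.81 * 0.26 = 0.2106
False identification = 0.19 * 0.74 = 0.1406
P = 0.2106 / (0.2106 + 0.1406)
= 0.2106 / 0.3512
As percentage = 60.0


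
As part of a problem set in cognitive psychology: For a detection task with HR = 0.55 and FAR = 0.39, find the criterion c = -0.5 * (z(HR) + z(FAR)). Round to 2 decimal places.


c = -0.5 * (z(HR) + z(FAR))
z(0.55) = 0.1257
z(0.39) = -0.2793
c = -0.5 * (0.1257 + -0.2793)
= -0.5 * -0.1536
= 0.08


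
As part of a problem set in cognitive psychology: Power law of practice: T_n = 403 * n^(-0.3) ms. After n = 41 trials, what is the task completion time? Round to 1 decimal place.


T_n = 403 * 41^(-0.3)
41^(-0.3) = 0.32822
T_n = 403 * 0.32822
= 132.3 ms


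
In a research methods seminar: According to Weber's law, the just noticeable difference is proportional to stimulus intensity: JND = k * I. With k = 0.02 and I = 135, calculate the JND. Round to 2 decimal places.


JND = k * I
JND = 0.02 * 135
= 2.70


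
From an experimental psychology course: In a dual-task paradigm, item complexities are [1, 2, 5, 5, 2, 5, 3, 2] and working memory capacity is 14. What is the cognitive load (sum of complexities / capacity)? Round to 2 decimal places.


Total complexity = 1 + 2 + 5 + 5 + 2 + 5 + 3 + 2 = 25
Load = total / capacity = 25 / 14
= 1.79


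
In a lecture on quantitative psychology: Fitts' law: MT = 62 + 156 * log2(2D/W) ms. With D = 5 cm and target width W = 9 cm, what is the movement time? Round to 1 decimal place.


MT = 62 + 156 * log2(2*5/9)
2D/W = 1.111111
log2(1.111111) = 0.152
MT = 62 + 156 * 0.152
= 85.7 ms


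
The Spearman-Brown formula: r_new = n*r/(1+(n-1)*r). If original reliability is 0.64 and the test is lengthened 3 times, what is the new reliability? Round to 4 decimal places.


r_new = n*r / (1 + (n-1)*r)
Numerator = 3 * 0.64 = 1.92
Denominator = 1 + 2 * 0.64 = 2.28
r_new = 1.92 / 2.28
= 0.8421


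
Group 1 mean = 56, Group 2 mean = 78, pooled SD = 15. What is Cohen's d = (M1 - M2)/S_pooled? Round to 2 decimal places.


Cohen's d = (M1 - M2) / S_pooled
= (56 - 78) / 15
= -22 / 15
= -1.47


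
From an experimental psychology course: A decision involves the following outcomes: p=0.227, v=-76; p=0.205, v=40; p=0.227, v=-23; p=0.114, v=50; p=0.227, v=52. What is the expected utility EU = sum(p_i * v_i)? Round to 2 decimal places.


EU = sum(p_i * v_i)
0.227 * -76 = -17.252
0.205 * 40 = 8.2
0.227 * -23 = -5.221
0.114 * 50 = 5.7
0.227 * 52 = 11.804
EU = -17.252 + 8.2 + -5.221 + 5.7 + 11.804
= 3.23


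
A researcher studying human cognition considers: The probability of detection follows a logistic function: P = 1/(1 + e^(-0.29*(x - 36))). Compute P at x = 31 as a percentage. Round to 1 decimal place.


P(x) = 1/(1 + e^(-0.29*(31 - 36)))
Exponent = -0.29 * -5 = 1.45
e^(1.45) = 4.263115
P = 1/(1 + 4.263115) = 0.190002
Percentage = 19.0


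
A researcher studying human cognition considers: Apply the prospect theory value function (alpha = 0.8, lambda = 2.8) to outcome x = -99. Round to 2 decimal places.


Since x = -99 < 0, use v(x) = -lambda*(-x)^alpha
(-x) = 99
99^0.8 = 39.4919
v(-99) = -2.8 * 39.4919
= -110.58


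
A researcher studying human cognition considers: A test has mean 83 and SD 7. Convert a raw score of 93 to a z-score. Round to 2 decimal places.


z = (X - mu) / sigma
= (93 - 83) / 7
= 10 / 7
= 1.43


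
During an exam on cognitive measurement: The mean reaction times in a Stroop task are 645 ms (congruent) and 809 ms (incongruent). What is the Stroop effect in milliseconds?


Stroop effect = RT(incongruent) - RT(congruent)
= 809 - 645
= 164 ms


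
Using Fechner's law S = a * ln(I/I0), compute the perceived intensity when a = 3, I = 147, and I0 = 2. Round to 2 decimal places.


S = 3 * ln(147/2)
I/I0 = 73.5
ln(73.5) = 4.2973
S = 3 * 4.2973
= 12.89


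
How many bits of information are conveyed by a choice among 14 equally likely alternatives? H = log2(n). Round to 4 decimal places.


H = log2(n)
H = log2(14)
= 3.8074


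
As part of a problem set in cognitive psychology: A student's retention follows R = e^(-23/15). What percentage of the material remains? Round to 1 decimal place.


R = e^(-t/S)
-t/S = -23/15 = -1.533333
R = e^(-1.533333) = 0.215815
Percentage = 0.215815 * 100
= 21.6


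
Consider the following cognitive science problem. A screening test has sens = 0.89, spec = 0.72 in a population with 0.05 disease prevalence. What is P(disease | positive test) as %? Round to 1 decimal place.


PPV = (sens * prev) / (sens * prev + (1-spec) * (1-prev))
Numerator = 0.89 * 0.05 = 0.0445
P(positive and no disease) = (1 - spec) * (1 - prev) = (1 - 0.72) * (1 - 0.05) = 0.266
Denominator = 0.0445 + 0.266 = 0.3105
PPV = 0.0445 / 0.3105 = 0.143317
As percentage = 14.3


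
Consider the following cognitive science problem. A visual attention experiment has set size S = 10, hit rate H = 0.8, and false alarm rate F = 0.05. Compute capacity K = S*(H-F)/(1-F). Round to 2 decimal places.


K = S * (H - F) / (1 - F)
H - F = 0.75
1 - F = 0.95
K = 10 * 0.75 / 0.95
= 7.89


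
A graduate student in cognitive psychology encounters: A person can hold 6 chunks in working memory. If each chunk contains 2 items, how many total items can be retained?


Total items = chunks * items_per_chunk
= 6 * 2
= 12


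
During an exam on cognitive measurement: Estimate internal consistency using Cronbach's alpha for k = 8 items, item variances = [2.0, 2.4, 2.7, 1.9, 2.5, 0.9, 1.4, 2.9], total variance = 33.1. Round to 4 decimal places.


alpha = (k/(k-1)) * (1 - sum(s_i^2)/s_total^2)
sum(item variances) = 16.7
k/(k-1) = 8/7 = 1.142857
1 - 16.7/33.1 = 1 - 0.504532 = 0.495468
alpha = 1.142857 * 0.495468
= 0.5662


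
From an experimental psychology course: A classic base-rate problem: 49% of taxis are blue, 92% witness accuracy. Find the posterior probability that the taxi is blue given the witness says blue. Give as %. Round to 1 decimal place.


P(blue | says blue) = P(says blue | blue)*P(blue) / [P(says blue | blue)*P(blue) + P(says blue | not blue)*P(not blue)]
Numerator = 0.92 * 0.49 = 0.4508
False identification = 0.08 * 0.51 = 0.0408
P = 0.4508 / (0.4508 + 0.0408)
= 0.4508 / 0.4916
As percentage = 91.7


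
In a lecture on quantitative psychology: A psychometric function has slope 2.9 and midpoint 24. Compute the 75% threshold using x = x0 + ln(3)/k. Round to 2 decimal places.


At P = 0.75: 0.75 = 1/(1 + e^(-k*(x-x0)))
Solving: e^(-k*(x-x0)) = 1/3
x = x0 + ln(3)/k
ln(3) = 1.0986
x = 24 + 1.0986/2.9
= 24 + 0.3788
= 24.38


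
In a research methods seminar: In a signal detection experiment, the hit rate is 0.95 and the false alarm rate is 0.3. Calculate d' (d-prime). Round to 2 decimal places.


d' = z(HR) - z(FAR)
z(0.95) = 1.6449
z(0.3) = -0.5244
d' = 1.6449 - -0.5244
= 2.17


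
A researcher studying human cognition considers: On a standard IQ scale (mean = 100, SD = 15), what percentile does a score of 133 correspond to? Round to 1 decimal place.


z = (IQ - mean) / SD
z = (133 - 100) / 15 = 2.2
Percentile = Phi(2.2) * 100
Phi(2.2) = 0.986097
= 98.6


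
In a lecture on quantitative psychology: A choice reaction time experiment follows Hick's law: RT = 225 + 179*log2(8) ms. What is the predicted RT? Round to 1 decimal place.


RT = 225 + 179 * log2(8)
log2(8) = 3.0
RT = 225 + 179 * 3.0
= 225 + 537.0
= 762.0 ms


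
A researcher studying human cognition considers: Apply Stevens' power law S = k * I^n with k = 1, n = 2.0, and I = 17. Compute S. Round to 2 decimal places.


S = 1 * 17^2.0
17^2.0 = 289.0
S = 1 * 289.0
= 289.00


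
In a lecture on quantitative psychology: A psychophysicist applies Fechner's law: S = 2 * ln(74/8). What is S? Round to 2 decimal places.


S = 2 * ln(74/8)
I/I0 = 9.25
ln(9.25) = 2.2246
S = 2 * 2.2246
= 4.45


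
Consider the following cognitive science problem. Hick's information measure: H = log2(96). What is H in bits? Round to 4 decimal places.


H = log2(n)
H = log2(96)
= 6.5850


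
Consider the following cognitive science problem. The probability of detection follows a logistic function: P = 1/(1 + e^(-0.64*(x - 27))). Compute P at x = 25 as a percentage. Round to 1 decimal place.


P(x) = 1/(1 + e^(-0.64*(25 - 27)))
Exponent = -0.64 * -2 = 1.28
e^(1.28) = 3.59664
P = 1/(1 + 3.59664) = 0.21755
Percentage = 21.8


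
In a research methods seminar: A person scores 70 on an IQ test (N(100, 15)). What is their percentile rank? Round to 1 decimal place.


z = (IQ - mean) / SD
z = (70 - 100) / 15 = -2.0
Percentile = Phi(-2.0) * 100
Phi(-2.0) = 0.02275
= 2.3


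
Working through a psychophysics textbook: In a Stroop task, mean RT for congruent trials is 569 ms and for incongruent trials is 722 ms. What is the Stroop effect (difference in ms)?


Stroop effect = RT(incongruent) - RT(congruent)
= 722 - 569
= 153 ms


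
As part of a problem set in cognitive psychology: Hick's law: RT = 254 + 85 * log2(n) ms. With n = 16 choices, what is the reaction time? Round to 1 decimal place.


RT = 254 + 85 * log2(16)
log2(16) = 4.0
RT = 254 + 85 * 4.0
= 254 + 340.0
= 594.0 ms


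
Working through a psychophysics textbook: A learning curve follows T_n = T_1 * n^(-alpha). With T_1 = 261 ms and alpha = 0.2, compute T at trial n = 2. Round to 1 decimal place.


T_n = 261 * 2^(-0.2)
2^(-0.2) = 0.870551
T_n = 261 * 0.870551
= 227.2 ms


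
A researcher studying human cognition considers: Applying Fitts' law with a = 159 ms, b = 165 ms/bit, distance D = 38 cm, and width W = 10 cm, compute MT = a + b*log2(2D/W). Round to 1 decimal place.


MT = 159 + 165 * log2(2*38/10)
2D/W = 7.6
log2(7.6) = 2.926
MT = 159 + 165 * 2.926
= 641.8 ms


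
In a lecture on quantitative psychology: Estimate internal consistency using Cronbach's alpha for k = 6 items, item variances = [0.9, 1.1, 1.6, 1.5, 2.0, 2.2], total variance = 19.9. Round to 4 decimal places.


alpha = (k/(k-1)) * (1 - sum(s_i^2)/s_total^2)
sum(item variances) = 9.3
k/(k-1) = 6/5 = 1.2
1 - 9.3/19.9 = 1 - 0.467337 = 0.532663
alpha = 1.2 * 0.532663
= 0.6392


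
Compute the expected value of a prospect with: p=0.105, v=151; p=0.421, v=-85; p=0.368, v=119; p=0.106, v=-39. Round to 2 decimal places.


EU = sum(p_i * v_i)
0.105 * 151 = 15.855
0.421 * -85 = -35.785
0.368 * 119 = 43.792
0.106 * -39 = -4.134
EU = 15.855 + -35.785 + 43.792 + -4.134
= 19.73


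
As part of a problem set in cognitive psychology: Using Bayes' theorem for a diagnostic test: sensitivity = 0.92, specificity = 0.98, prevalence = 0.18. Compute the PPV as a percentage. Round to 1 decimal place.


PPV = (sens * prev) / (sens * prev + (1-spec) * (1-prev))
Numerator = 0.92 * 0.18 = 0.1656
P(positive and no disease) = (1 - spec) * (1 - prev) = (1 - 0.98) * (1 - 0.18) = 0.0164
Denominator = 0.1656 + 0.0164 = 0.182
PPV = 0.1656 / 0.182 = 0.90989
As percentage = 91.0


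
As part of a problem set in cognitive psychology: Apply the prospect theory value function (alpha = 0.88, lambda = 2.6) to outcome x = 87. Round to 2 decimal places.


Since x = 87 >= 0, use v(x) = x^0.88
87^0.88 = 50.9069
v(87) = 50.91


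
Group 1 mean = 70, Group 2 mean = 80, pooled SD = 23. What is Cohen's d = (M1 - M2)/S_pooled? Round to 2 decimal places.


Cohen's d = (M1 - M2) / S_pooled
= (70 - 80) / 23
= -10 / 23
= -0.43


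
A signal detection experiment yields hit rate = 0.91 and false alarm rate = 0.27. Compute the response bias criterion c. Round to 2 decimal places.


c = -0.5 * (z(HR) + z(FAR))
z(0.91) = 1.3408
z(0.27) = -0.6128
c = -0.5 * (1.3408 + -0.6128)
= -0.5 * 0.728
= -0.36


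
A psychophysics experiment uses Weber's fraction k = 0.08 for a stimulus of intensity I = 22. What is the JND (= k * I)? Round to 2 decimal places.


JND = k * I
JND = 0.08 * 22
= 1.76


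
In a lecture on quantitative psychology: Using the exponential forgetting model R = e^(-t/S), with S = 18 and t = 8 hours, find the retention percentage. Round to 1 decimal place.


R = e^(-t/S)
-t/S = -8/18 = -0.444444
R = e^(-0.444444) = 0.641181
Percentage = 0.641181 * 100
= 64.1


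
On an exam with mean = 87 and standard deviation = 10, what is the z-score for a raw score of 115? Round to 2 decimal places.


z = (X - mu) / sigma
= (115 - 87) / 10
= 28 / 10
= 2.80


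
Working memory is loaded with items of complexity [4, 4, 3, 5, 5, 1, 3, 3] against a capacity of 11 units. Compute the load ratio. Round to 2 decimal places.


Total complexity = 4 + 4 + 3 + 5 + 5 + 1 + 3 + 3 = 28
Load = total / capacity = 28 / 11
= 2.55


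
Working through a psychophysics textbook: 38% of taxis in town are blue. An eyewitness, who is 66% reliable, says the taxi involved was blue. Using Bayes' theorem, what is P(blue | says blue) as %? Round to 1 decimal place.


P(blue | says blue) = P(says blue | blue)*P(blue) / [P(says blue | blue)*P(blue) + P(says blue | not blue)*P(not blue)]
Numerator = 0.66 * 0.38 = 0.2508
False identification = 0.34 * 0.62 = 0.2108
P = 0.2508 / (0.2508 + 0.2108)
= 0.2508 / 0.4616
As percentage = 54.3


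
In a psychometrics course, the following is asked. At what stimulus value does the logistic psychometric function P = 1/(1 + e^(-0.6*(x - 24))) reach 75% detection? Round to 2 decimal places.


At P = 0.75: 0.75 = 1/(1 + e^(-k*(x-x0)))
Solving: e^(-k*(x-x0)) = 1/3
x = x0 + ln(3)/k
ln(3) = 1.0986
x = 24 + 1.0986/0.6
= 24 + 1.831
= 25.83


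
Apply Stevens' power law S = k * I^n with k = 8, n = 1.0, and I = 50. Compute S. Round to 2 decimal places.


S = 8 * 50^1.0
50^1.0 = 50.0
S = 8 * 50.0
= 400.00


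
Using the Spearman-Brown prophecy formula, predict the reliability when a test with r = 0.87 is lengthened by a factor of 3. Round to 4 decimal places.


r_new = n*r / (1 + (n-1)*r)
Numerator = 3 * 0.87 = 2.61
Denominator = 1 + 2 * 0.87 = 2.74
r_new = 2.61 / 2.74
= 0.9526


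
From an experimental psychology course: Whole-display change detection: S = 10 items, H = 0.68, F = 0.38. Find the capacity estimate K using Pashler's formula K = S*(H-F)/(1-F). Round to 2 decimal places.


K = S * (H - F) / (1 - F)
H - F = 0.3
1 - F = 0.62
K = 10 * 0.3 / 0.62
= 4.84


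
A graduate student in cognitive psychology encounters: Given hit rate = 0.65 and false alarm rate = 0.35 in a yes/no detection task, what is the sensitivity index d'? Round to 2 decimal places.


d' = z(HR) - z(FAR)
z(0.65) = 0.3853
z(0.35) = -0.3853
d' = 0.3853 - -0.3853
= 0.77


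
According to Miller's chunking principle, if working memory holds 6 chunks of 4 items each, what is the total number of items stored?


Total items = chunks * items_per_chunk
= 6 * 4
= 24


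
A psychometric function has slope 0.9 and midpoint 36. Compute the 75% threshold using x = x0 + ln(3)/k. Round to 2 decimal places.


At P = 0.75: 0.75 = 1/(1 + e^(-k*(x-x0)))
Solving: e^(-k*(x-x0)) = 1/3
x = x0 + ln(3)/k
ln(3) = 1.0986
x = 36 + 1.0986/0.9
= 36 + 1.2207
= 37.22


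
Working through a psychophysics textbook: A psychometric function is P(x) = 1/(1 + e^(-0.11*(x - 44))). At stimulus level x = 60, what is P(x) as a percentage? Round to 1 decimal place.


P(x) = 1/(1 + e^(-0.11*(60 - 44)))
Exponent = -0.11 * 16 = -1.76
e^(-1.76) = 0.172045
P = 1/(1 + 0.172045) = 0.85321
Percentage = 85.3


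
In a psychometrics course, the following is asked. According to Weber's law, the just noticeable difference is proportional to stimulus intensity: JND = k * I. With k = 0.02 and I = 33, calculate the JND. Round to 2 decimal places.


JND = k * I
JND = 0.02 * 33
= 0.66


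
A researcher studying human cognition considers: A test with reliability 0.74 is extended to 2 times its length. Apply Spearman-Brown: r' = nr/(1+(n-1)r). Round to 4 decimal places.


r_new = n*r / (1 + (n-1)*r)
Numerator = 2 * 0.74 = 1.48
Denominator = 1 + 1 * 0.74 = 1.74
r_new = 1.48 / 1.74
= 0.8506


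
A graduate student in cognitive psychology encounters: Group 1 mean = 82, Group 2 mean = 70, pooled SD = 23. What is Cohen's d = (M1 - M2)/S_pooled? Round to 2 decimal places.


Cohen's d = (M1 - M2) / S_pooled
= (82 - 70) / 23
= 12 / 23
= 0.52


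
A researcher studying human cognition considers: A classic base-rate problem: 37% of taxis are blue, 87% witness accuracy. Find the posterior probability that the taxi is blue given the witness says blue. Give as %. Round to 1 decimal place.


P(blue | says blue) = P(says blue | blue)*P(blue) / [P(says blue | blue)*P(blue) + P(says blue | not blue)*P(not blue)]
Numerator = 0.87 * 0.37 = 0.3219
False identification = 0.13 * 0.63 = 0.0819
P = 0.3219 / (0.3219 + 0.0819)
= 0.3219 / 0.4038
As percentage = 79.7


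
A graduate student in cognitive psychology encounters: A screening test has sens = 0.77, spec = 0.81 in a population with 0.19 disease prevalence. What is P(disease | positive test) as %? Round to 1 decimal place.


PPV = (sens * prev) / (sens * prev + (1-spec) * (1-prev))
Numerator = 0.77 * 0.19 = 0.1463
P(positive and no disease) = (1 - spec) * (1 - prev) = (1 - 0.81) * (1 - 0.19) = 0.1539
Denominator = 0.1463 + 0.1539 = 0.3002
PPV = 0.1463 / 0.3002 = 0.487342
As percentage = 48.7


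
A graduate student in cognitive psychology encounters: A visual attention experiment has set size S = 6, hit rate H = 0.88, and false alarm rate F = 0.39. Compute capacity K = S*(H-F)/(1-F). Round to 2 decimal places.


K = S * (H - F) / (1 - F)
H - F = 0.49
1 - F = 0.61
K = 6 * 0.49 / 0.61
= 4.82


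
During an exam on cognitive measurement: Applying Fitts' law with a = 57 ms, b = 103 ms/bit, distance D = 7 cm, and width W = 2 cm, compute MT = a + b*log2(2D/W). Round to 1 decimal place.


MT = 57 + 103 * log2(2*7/2)
2D/W = 7.0
log2(7.0) = 2.8074
MT = 57 + 103 * 2.8074
= 346.2 ms


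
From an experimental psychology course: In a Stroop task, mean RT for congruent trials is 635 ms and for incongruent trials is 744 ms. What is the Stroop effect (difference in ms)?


Stroop effect = RT(incongruent) - RT(congruent)
= 744 - 635
= 109 ms


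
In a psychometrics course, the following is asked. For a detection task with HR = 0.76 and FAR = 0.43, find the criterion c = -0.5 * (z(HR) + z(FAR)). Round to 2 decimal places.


c = -0.5 * (z(HR) + z(FAR))
z(0.76) = 0.7063
z(0.43) = -0.1764
c = -0.5 * (0.7063 + -0.1764)
= -0.5 * 0.5299
= -0.26


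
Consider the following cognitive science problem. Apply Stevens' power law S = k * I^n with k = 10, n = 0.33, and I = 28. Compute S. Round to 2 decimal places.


S = 10 * 28^0.33
28^0.33 = 3.003
S = 10 * 3.003
= 30.03


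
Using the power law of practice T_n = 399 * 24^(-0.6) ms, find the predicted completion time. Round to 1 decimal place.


T_n = 399 * 24^(-0.6)
24^(-0.6) = 0.14855
T_n = 399 * 0.14855
= 59.3 ms


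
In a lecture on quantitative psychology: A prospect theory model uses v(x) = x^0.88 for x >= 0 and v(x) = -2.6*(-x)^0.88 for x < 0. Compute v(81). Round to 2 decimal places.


Since x = 81 >= 0, use v(x) = x^0.88
81^0.88 = 47.8043
v(81) = 47.80
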